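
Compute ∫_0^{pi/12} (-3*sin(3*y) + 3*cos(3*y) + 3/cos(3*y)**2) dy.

An antiderivative is F(y) = sin(3*y) + cos(3*y) + tan(3*y).
Then F(pi/12) - F(0) = (1 + sqrt(2)) - (1) = sqrt(2).

sqrt(2)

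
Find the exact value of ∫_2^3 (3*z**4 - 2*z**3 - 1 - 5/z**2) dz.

By the power rule, an antiderivative is F(z) = 3*z**5/5 - z**4/2 - z + 5/z.
Then F(3) - F(2) = (3119/30) - (117/10) = 1384/15.

1384/15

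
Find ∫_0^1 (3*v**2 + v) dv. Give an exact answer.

3/2

By the power rule, an antiderivative is F(v) = v**3 + v**2/2.
Then F(1) - F(0) = (3/2) - (0) = 3/2.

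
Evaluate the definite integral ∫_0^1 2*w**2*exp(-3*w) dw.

Integrate by parts twice (u = w^2, dv = 2*exp(-3*w) dw).
An antiderivative is F(w) = (-18*w**2 - 12*w - 4)*exp(-3*w)/27.
Then F(1) - F(0) = (-34*exp(-3)/27) - (-4/27) = 4/27 - 34*exp(-3)/27.

4/27 - 34*exp(-3)/27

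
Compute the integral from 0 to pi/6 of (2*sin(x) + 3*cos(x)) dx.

An antiderivative is F(x) = 3*sin(x) - 2*cos(x).
Then F(pi/6) - F(0) = (3/2 - sqrt(3)) - (-2) = 7/2 - sqrt(3).

7/2 - sqrt(3)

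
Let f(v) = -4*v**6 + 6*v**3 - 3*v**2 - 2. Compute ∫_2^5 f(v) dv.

-612909/14

By the power rule, an antiderivative is F(v) = -4*v**7/7 + 3*v**4/2 - v**3 - 2*v.
Then F(5) - F(2) = (-613765/14) - (-428/7) = -612909/14.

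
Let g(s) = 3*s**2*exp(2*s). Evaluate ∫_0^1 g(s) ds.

Integrate by parts twice (u = s^2, dv = 3*exp(2*s) ds).
An antiderivative is F(s) = (6*s**2 - 6*s + 3)*exp(2*s)/4.
Then F(1) - F(0) = (3*exp(2)/4) - (3/4) = -3/4 + 3*exp(2)/4.

-3/4 + 3*exp(2)/4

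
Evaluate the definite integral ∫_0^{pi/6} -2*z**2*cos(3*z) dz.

Integrate by parts twice (u = z^2, dv = -2*cos(3*z) dz).
An antiderivative is F(z) = -2*z**2*sin(3*z)/3 - 4*z*cos(3*z)/9 + 4*sin(3*z)/27.
Then F(pi/6) - F(0) = (4/27 - pi**2/54) - (0) = 4/27 - pi**2/54.

4/27 - pi**2/54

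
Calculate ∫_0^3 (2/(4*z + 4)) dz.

An antiderivative is F(z) = log(4*z + 4)/2.
Then F(3) - F(0) = (log(4)) - (log(2)) = log(2).

log(2)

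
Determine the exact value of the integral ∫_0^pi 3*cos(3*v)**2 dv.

Use the identity cos^2(3*v) = (1 + cos(6*v))/2.
An antiderivative is F(v) = 3*v/2 + sin(6*v)/4.
Then F(pi) - F(0) = (3*pi/2) - (0) = 3*pi/2.

3*pi/2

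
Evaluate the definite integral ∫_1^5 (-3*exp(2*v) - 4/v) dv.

An antiderivative is F(v) = -3*exp(2*v)/2 - 4*log(v).
Then F(5) - F(1) = (-3*exp(10)/2 - 4*log(5)) - (-3*exp(2)/2) = -3*exp(10)/2 - 4*log(5) + 3*exp(2)/2.

-3*exp(10)/2 - 4*log(5) + 3*exp(2)/2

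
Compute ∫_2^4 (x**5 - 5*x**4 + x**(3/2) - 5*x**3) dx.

By the power rule, an antiderivative is F(x) = x**6/6 + 2*x**(5/2)/5 - x**5 - 5*x**4/4.
Then F(4) - F(2) = (-9728/15) - (-124/3 + 8*sqrt(2)/5) = -3036/5 - 8*sqrt(2)/5.

-3036/5 - 8*sqrt(2)/5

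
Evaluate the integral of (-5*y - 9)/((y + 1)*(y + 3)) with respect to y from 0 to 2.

-3*log(5) + log(3)

Factor the denominator: y**2 + 4*y + 3 = (y + 3)(y + 1).
Partial fractions: (-5*y - 9)/((y + 1)*(y + 3)) = -3/(y + 3) - 2/(y + 1).
An antiderivative is F(y) = -2*log(y + 1) - 3*log(y + 3).
Then F(2) - F(0) = (-3*log(5) - 2*log(3)) - (-log(27)) = -3*log(5) + log(3).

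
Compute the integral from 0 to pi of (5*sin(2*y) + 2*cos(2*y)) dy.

0

An antiderivative is F(y) = sin(2*y) - 5*cos(2*y)/2.
Then F(pi) - F(0) = (-5/2) - (-5/2) = 0.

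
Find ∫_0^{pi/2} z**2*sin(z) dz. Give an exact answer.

-2 + pi

Integrate by parts twice (u = z^2, dv = sin(z) dz).
An antiderivative is F(z) = -z**2*cos(z) + 2*z*sin(z) + 2*cos(z).
Then F(pi/2) - F(0) = (pi) - (2) = -2 + pi.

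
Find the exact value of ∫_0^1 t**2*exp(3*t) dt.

-2/27 + 5*exp(3)/27

Integrate by parts twice (u = t^2, dv = exp(3*t) dt).
An antiderivative is F(t) = (9*t**2 - 6*t + 2)*exp(3*t)/27.
Then F(1) - F(0) = (5*exp(3)/27) - (2/27) = -2/27 + 5*exp(3)/27.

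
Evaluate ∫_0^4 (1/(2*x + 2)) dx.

log(5)/2

An antiderivative is F(x) = log(2*x + 2)/2.
Then F(4) - F(0) = (log(10)/2) - (log(2)/2) = log(5)/2.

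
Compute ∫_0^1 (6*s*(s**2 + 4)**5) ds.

11529/2

Let u = s**2 + 4, so du = 2*s ds. When s = 0, u = 4; when s = 1, u = 5.
The integral becomes 3·∫ u**5 du from 4 to 5, with antiderivative u**6/2.
Back in s: F(s) = (s**2 + 4)**6/2.
Then F(1) - F(0) = (15625/2) - (2048) = 11529/2.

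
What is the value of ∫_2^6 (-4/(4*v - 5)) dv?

log(3/19)

An antiderivative is F(v) = -log(4*v - 5).
Then F(6) - F(2) = (-log(19)) - (-log(3)) = log(3/19).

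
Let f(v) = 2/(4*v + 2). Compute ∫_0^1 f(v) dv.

log(3)/2

An antiderivative is F(v) = log(4*v + 2)/2.
Then F(1) - F(0) = (log(6)/2) - (log(2)/2) = log(3)/2.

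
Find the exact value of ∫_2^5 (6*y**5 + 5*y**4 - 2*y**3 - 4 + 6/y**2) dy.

183393/10

By the power rule, an antiderivative is F(y) = y**6 + y**5 - y**4/2 - 4*y - 6/y.
Then F(5) - F(2) = (184163/10) - (77) = 183393/10.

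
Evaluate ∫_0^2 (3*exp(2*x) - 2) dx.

An antiderivative is F(x) = 3*exp(2*x)/2 - 2*x.
Then F(2) - F(0) = (-4 + 3*exp(4)/2) - (3/2) = -11/2 + 3*exp(4)/2.

-11/2 + 3*exp(4)/2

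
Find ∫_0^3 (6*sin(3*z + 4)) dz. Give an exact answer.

Let u = 3*z + 4, so du = 3 dz. When z = 0, u = 4; when z = 3, u = 13.
The integral becomes 2·∫ sin(u) du from 4 to 13, with antiderivative -2*cos(u).
Back in z: F(z) = -2*cos(3*z + 4).
Then F(3) - F(0) = (-2*cos(13)) - (-2*cos(4)) = -2*cos(13) + 2*cos(4).

-2*cos(13) + 2*cos(4)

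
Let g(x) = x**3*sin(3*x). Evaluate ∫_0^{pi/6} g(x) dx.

Integrate by parts 3 times (u = x^3, dv = sin(3*x) dx).
An antiderivative is F(x) = -x**3*cos(3*x)/3 + x**2*sin(3*x)/3 + 2*x*cos(3*x)/9 - 2*sin(3*x)/27.
Then F(pi/6) - F(0) = (-2/27 + pi**2/108) - (0) = -2/27 + pi**2/108.

-2/27 + pi**2/108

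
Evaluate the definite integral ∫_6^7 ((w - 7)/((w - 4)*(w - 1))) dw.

Factor the denominator: w**2 - 5*w + 4 = (w - 1)(w - 4).
Partial fractions: (w - 7)/((w - 4)*(w - 1)) = 2/(w - 1) - 1/(w - 4).
An antiderivative is F(w) = -log(w - 4) + 2*log(w - 1).
Then F(7) - F(6) = (log(12)) - (log(25/2)) = log(24/25).

log(24/25)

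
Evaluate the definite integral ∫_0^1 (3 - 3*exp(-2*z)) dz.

3*exp(-2)/2 + 3/2

An antiderivative is F(z) = 3*z + 3*exp(-2*z)/2.
Then F(1) - F(0) = (3*exp(-2)/2 + 3) - (3/2) = 3*exp(-2)/2 + 3/2.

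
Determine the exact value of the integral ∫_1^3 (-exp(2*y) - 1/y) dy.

An antiderivative is F(y) = -exp(2*y)/2 - log(y).
Then F(3) - F(1) = (-exp(6)/2 - log(3)) - (-exp(2)/2) = -exp(6)/2 - log(3) + exp(2)/2.

-exp(6)/2 - log(3) + exp(2)/2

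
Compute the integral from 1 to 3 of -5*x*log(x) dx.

Integrate by parts once (u = ln x, dv = -5*x dx).
An antiderivative is F(x) = -5*x**2*(2*log(x) - 1)/4.
Then F(3) - F(1) = (45/4 - 45*log(3)/2) - (5/4) = 10 - 45*log(3)/2.

10 - 45*log(3)/2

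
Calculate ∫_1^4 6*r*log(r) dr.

Integrate by parts once (u = ln r, dv = 6*r dr).
An antiderivative is F(r) = 3*r**2*(2*log(r) - 1)/2.
Then F(4) - F(1) = (-24 + 96*log(2)) - (-3/2) = -45/2 + 96*log(2).

-45/2 + 96*log(2)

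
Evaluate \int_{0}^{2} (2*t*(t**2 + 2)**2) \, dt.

208/3

Let u = t**2 + 2, so du = 2*t dt. When t = 0, u = 2; when t = 2, u = 6.
The integral becomes ∫ u**2 du from 2 to 6, with antiderivative u**3/3.
Back in t: F(t) = (t**2 + 2)**3/3.
Then F(2) - F(0) = (72) - (8/3) = 208/3.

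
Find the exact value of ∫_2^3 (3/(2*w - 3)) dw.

3*log(3)/2

An antiderivative is F(w) = 3*log(2*w - 3)/2.
Then F(3) - F(2) = (3*log(3)/2) - (0) = 3*log(3)/2.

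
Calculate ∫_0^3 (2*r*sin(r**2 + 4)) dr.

Let u = r**2 + 4, so du = 2*r dr. When r = 0, u = 4; when r = 3, u = 13.
The integral becomes ∫ sin(u) du from 4 to 13, with antiderivative -cos(u).
Back in r: F(r) = -cos(r**2 + 4).
Then F(3) - F(0) = (-cos(13)) - (-cos(4)) = -cos(13) + cos(4).

-cos(13) + cos(4)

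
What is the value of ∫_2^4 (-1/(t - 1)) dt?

-log(3)

An antiderivative is F(t) = -log(t - 1).
Then F(4) - F(2) = (-log(3)) - (0) = -log(3).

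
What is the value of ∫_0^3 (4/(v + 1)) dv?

An antiderivative is F(v) = 4*log(v + 1).
Then F(3) - F(0) = (8*log(2)) - (0) = 8*log(2).

8*log(2)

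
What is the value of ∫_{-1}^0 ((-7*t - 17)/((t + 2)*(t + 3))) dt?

Factor the denominator: t**2 + 5*t + 6 = (t + 3)(t + 2).
Partial fractions: (-7*t - 17)/((t + 2)*(t + 3)) = -4/(t + 3) - 3/(t + 2).
An antiderivative is F(t) = -3*log(t + 2) - 4*log(t + 3).
Then F(0) - F(-1) = (-4*log(3) - 3*log(2)) - (-log(16)) = log(2/81).

log(2/81)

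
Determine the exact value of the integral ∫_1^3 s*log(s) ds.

Integrate by parts once (u = ln s, dv = s ds).
An antiderivative is F(s) = s**2*(2*log(s) - 1)/4.
Then F(3) - F(1) = (-9/4 + 9*log(3)/2) - (-1/4) = -2 + 9*log(3)/2.

-2 + 9*log(3)/2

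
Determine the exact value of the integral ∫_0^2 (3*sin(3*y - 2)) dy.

cos(2) - cos(4)

Let u = 3*y - 2, so du = 3 dy. When y = 0, u = -2; when y = 2, u = 4.
The integral becomes ∫ sin(u) du from -2 to 4, with antiderivative -cos(u).
Back in y: F(y) = -cos(3*y - 2).
Then F(2) - F(0) = (-cos(4)) - (-cos(2)) = cos(2) - cos(4).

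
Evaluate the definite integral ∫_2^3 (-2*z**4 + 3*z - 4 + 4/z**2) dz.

-2407/30

By the power rule, an antiderivative is F(z) = -2*z**5/5 + 3*z**2/2 - 4*z - 4/z.
Then F(3) - F(2) = (-2911/30) - (-84/5) = -2407/30.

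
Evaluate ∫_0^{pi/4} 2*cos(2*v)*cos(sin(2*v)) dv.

Let u = sin(2*v), so du = 2*cos(2*v) dv. When v = 0, u = 0; when v = pi/4, u = 1.
The integral becomes ∫ cos(u) du from 0 to 1, with antiderivative sin(u).
Back in v: F(v) = sin(sin(2*v)).
Then F(pi/4) - F(0) = (sin(1)) - (0) = sin(1).

sin(1)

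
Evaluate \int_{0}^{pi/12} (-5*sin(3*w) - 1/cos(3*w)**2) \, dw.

-2 + 5*sqrt(2)/6

An antiderivative is F(w) = 5*cos(3*w)/3 - tan(3*w)/3.
Then F(pi/12) - F(0) = (-1/3 + 5*sqrt(2)/6) - (5/3) = -2 + 5*sqrt(2)/6.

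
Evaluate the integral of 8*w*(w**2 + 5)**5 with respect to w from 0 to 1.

62062/3

Let u = w**2 + 5, so du = 2*w dw. When w = 0, u = 5; when w = 1, u = 6.
The integral becomes 4·∫ u**5 du from 5 to 6, with antiderivative 2*u**6/3.
Back in w: F(w) = 2*(w**2 + 5)**6/3.
Then F(1) - F(0) = (31104) - (31250/3) = 62062/3.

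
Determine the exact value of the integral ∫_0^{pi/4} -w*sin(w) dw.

sqrt(2)*(-4 + pi)/8

Integrate by parts once (u = w, dv = -sin(w) dw).
An antiderivative is F(w) = w*cos(w) - sin(w).
Then F(pi/4) - F(0) = (sqrt(2)*(-4 + pi)/8) - (0) = sqrt(2)*(-4 + pi)/8.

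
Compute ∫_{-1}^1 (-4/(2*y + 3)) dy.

An antiderivative is F(y) = -2*log(2*y + 3).
Then F(1) - F(-1) = (-log(25)) - (0) = -log(25).

-log(25)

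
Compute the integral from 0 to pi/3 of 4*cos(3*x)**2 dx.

2*pi/3

Use the identity cos^2(3*x) = (1 + cos(6*x))/2.
An antiderivative is F(x) = 2*x + sin(6*x)/3.
Then F(pi/3) - F(0) = (2*pi/3) - (0) = 2*pi/3.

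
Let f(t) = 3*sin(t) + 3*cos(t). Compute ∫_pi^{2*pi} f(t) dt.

-6

An antiderivative is F(t) = 3*sin(t) - 3*cos(t).
Then F(2*pi) - F(pi) = (-3) - (3) = -6.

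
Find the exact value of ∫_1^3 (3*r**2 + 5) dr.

36

By the power rule, an antiderivative is F(r) = r**3 + 5*r.
Then F(3) - F(1) = (42) - (6) = 36.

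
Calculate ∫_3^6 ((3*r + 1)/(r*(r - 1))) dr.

-5*log(2) + 4*log(5)

Factor the denominator: r**2 - r = r(r - 1).
Partial fractions: (3*r + 1)/(r*(r - 1)) = -1/r + 4/(r - 1).
An antiderivative is F(r) = -log(r) + 4*log(r - 1).
Then F(6) - F(3) = (-log(3) - log(2) + 4*log(5)) - (log(16/3)) = -5*log(2) + 4*log(5).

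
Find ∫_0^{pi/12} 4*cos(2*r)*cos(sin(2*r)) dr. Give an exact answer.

Let u = sin(2*r), so du = 2*cos(2*r) dr. When r = 0, u = 0; when r = pi/12, u = 1/2.
The integral becomes 2·∫ cos(u) du from 0 to 1/2, with antiderivative 2*sin(u).
Back in r: F(r) = 2*sin(sin(2*r)).
Then F(pi/12) - F(0) = (2*sin(1/2)) - (0) = 2*sin(1/2).

2*sin(1/2)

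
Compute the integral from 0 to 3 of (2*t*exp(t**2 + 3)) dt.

-exp(3) + exp(12)

Let u = t**2 + 3, so du = 2*t dt. When t = 0, u = 3; when t = 3, u = 12.
The integral becomes ∫ exp(u) du from 3 to 12, with antiderivative exp(u).
Back in t: F(t) = exp(t**2 + 3).
Then F(3) - F(0) = (exp(12)) - (exp(3)) = -exp(3) + exp(12).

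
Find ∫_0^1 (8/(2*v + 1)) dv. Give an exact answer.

Let u = 2*v + 1, so du = 2 dv. When v = 0, u = 1; when v = 1, u = 3.
The integral becomes 4·∫ 1/u du from 1 to 3, with antiderivative 4*log(u).
Back in v: F(v) = 4*log(2*v + 1).
Then F(1) - F(0) = (log(81)) - (0) = log(81).

log(81)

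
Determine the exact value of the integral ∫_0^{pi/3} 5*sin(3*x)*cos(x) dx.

Use the identity sin(3*x)cos(x) = [sin(4*x) + sin(2*x)]/2.
An antiderivative is F(x) = -5*cos(2*x)/4 - 5*cos(4*x)/8.
Then F(pi/3) - F(0) = (15/16) - (-15/8) = 45/16.

45/16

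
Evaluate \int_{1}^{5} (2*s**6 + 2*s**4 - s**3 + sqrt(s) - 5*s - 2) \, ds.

10*sqrt(5)/3 + 2451338/105

By the power rule, an antiderivative is F(s) = 2*s**7/7 + 2*s**5/5 - s**4/4 + 2*s**(3/2)/3 - 5*s**2/2 - 2*s.
Then F(5) - F(1) = (10*sqrt(5)/3 + 653595/28) - (-1427/420) = 10*sqrt(5)/3 + 2451338/105.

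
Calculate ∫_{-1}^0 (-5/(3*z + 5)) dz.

An antiderivative is F(z) = -5*log(3*z + 5)/3.
Then F(0) - F(-1) = (-5*log(5)/3) - (-5*log(2)/3) = -5*log(5)/3 + 5*log(2)/3.

-5*log(5)/3 + 5*log(2)/3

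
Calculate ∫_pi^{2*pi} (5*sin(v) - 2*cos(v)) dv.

-10

An antiderivative is F(v) = -2*sin(v) - 5*cos(v).
Then F(2*pi) - F(pi) = (-5) - (5) = -10.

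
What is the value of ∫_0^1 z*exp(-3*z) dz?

Integrate by parts once (u = z, dv = exp(-3*z) dz).
An antiderivative is F(z) = (-3*z - 1)*exp(-3*z)/9.
Then F(1) - F(0) = (-4*exp(-3)/9) - (-1/9) = (-4 + exp(3))*exp(-3)/9.

(-4 + exp(3))*exp(-3)/9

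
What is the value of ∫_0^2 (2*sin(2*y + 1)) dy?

Let u = 2*y + 1, so du = 2 dy. When y = 0, u = 1; when y = 2, u = 5.
The integral becomes ∫ sin(u) du from 1 to 5, with antiderivative -cos(u).
Back in y: F(y) = -cos(2*y + 1).
Then F(2) - F(0) = (-cos(5)) - (-cos(1)) = -cos(5) + cos(1).

-cos(5) + cos(1)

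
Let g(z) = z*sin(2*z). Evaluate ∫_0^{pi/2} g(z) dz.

Integrate by parts once (u = z, dv = sin(2*z) dz).
An antiderivative is F(z) = -z*cos(2*z)/2 + sin(2*z)/4.
Then F(pi/2) - F(0) = (pi/4) - (0) = pi/4.

pi/4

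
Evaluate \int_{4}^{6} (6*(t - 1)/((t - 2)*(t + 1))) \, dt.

-4*log(5) + 2*log(2) + 4*log(7)

Factor the denominator: t**2 - t - 2 = (t + 1)(t - 2).
Partial fractions: 6*(t - 1)/((t - 2)*(t + 1)) = 4/(t + 1) + 2/(t - 2).
An antiderivative is F(t) = 2*log(t - 2) + 4*log(t + 1).
Then F(6) - F(4) = (4*log(2) + 4*log(7)) - (2*log(2) + 4*log(5)) = -4*log(5) + 2*log(2) + 4*log(7).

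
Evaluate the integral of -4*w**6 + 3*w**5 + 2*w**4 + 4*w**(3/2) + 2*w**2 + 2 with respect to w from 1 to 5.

By the power rule, an antiderivative is F(w) = -4*w**7/7 + w**6/2 + 8*w**(5/2)/5 + 2*w**5/5 + 2*w**3/3 + 2*w.
Then F(5) - F(1) = (-1490455/42 + 40*sqrt(5)) - (193/42) = -745324/21 + 40*sqrt(5).

-745324/21 + 40*sqrt(5)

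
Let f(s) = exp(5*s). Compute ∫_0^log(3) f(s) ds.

Let u = exp(s), so du = exp(s) ds. When s = 0, u = 1; when s = log(3), u = 3.
The integral becomes ∫ u**4 du from 1 to 3, with antiderivative u**5/5.
Back in s: F(s) = exp(5*s)/5.
Then F(log(3)) - F(0) = (243/5) - (1/5) = 242/5.

242/5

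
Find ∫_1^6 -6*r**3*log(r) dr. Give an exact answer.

Integrate by parts once (u = ln r, dv = -6*r**3 dr).
An antiderivative is F(r) = -3*r**4*(4*log(r) - 1)/8.
Then F(6) - F(1) = (-1944*log(3) - 1944*log(2) + 486) - (3/8) = -1944*log(3) - 1944*log(2) + 3885/8.

-1944*log(3) - 1944*log(2) + 3885/8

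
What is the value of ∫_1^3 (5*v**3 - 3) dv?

By the power rule, an antiderivative is F(v) = 5*v**4/4 - 3*v.
Then F(3) - F(1) = (369/4) - (-7/4) = 94.

94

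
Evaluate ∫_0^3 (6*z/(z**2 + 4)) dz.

-6*log(2) + 3*log(13)

Let u = z**2 + 4, so du = 2*z dz. When z = 0, u = 4; when z = 3, u = 13.
The integral becomes 3·∫ 1/u du from 4 to 13, with antiderivative 3*log(u).
Back in z: F(z) = 3*log(z**2 + 4).
Then F(3) - F(0) = (3*log(13)) - (log(64)) = -6*log(2) + 3*log(13).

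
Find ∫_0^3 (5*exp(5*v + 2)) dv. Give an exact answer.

Let u = 5*v + 2, so du = 5 dv. When v = 0, u = 2; when v = 3, u = 17.
The integral becomes ∫ exp(u) du from 2 to 17, with antiderivative exp(u).
Back in v: F(v) = exp(5*v + 2).
Then F(3) - F(0) = (exp(17)) - (exp(2)) = -exp(2) + exp(17).

-exp(2) + exp(17)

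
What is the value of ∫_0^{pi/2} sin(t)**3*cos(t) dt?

Let u = sin(t), so du = cos(t) dt. When t = 0, u = 0; when t = pi/2, u = 1.
The integral becomes ∫ u**3 du from 0 to 1, with antiderivative u**4/4.
Back in t: F(t) = sin(t)**4/4.
Then F(pi/2) - F(0) = (1/4) - (0) = 1/4.

1/4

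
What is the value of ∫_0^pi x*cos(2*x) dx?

0

Integrate by parts once (u = x, dv = cos(2*x) dx).
An antiderivative is F(x) = x*sin(2*x)/2 + cos(2*x)/4.
Then F(pi) - F(0) = (1/4) - (1/4) = 0.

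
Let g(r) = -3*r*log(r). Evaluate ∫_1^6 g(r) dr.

-54*log(3) - 54*log(2) + 105/4

Integrate by parts once (u = ln r, dv = -3*r dr).
An antiderivative is F(r) = -3*r**2*(2*log(r) - 1)/4.
Then F(6) - F(1) = (-54*log(3) - 54*log(2) + 27) - (3/4) = -54*log(3) - 54*log(2) + 105/4.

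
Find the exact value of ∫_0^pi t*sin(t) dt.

pi

Integrate by parts once (u = t, dv = sin(t) dt).
An antiderivative is F(t) = -t*cos(t) + sin(t).
Then F(pi) - F(0) = (pi) - (0) = pi.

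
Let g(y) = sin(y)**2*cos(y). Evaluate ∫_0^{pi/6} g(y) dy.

Let u = sin(y), so du = cos(y) dy. When y = 0, u = 0; when y = pi/6, u = 1/2.
The integral becomes ∫ u**2 du from 0 to 1/2, with antiderivative u**3/3.
Back in y: F(y) = sin(y)**3/3.
Then F(pi/6) - F(0) = (1/24) - (0) = 1/24.

1/24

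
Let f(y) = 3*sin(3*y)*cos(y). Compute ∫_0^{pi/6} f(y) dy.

15/16

Use the identity sin(3*y)cos(y) = [sin(4*y) + sin(2*y)]/2.
An antiderivative is F(y) = -3*cos(2*y)/4 - 3*cos(4*y)/8.
Then F(pi/6) - F(0) = (-3/16) - (-9/8) = 15/16.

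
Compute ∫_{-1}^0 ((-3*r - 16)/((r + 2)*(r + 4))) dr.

-log(18)

Factor the denominator: r**2 + 6*r + 8 = (r + 4)(r + 2).
Partial fractions: (-3*r - 16)/((r + 2)*(r + 4)) = 2/(r + 4) - 5/(r + 2).
An antiderivative is F(r) = -5*log(r + 2) + 2*log(r + 4).
Then F(0) - F(-1) = (-log(2)) - (log(9)) = -log(18).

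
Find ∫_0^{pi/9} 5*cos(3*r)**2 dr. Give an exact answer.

5*sqrt(3)/24 + 5*pi/18

Use the identity cos^2(3*r) = (1 + cos(6*r))/2.
An antiderivative is F(r) = 5*r/2 + 5*sin(6*r)/12.
Then F(pi/9) - F(0) = (5*sqrt(3)/24 + 5*pi/18) - (0) = 5*sqrt(3)/24 + 5*pi/18.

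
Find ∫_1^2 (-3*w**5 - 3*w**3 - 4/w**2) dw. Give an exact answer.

By the power rule, an antiderivative is F(w) = -w**6/2 - 3*w**4/4 + 4/w.
Then F(2) - F(1) = (-42) - (11/4) = -179/4.

-179/4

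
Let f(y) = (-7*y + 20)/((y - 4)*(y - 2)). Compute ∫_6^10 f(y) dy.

Factor the denominator: y**2 - 6*y + 8 = (y - 2)(y - 4).
Partial fractions: (-7*y + 20)/((y - 4)*(y - 2)) = -3/(y - 2) - 4/(y - 4).
An antiderivative is F(y) = -4*log(y - 4) - 3*log(y - 2).
Then F(10) - F(6) = (-13*log(2) - 4*log(3)) - (-10*log(2)) = -4*log(3) - 3*log(2).

-4*log(3) - 3*log(2)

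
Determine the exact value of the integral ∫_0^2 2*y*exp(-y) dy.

2 - 6*exp(-2)

Integrate by parts once (u = y, dv = 2*exp(-y) dy).
An antiderivative is F(y) = (-2*y - 2)*exp(-y).
Then F(2) - F(0) = (-6*exp(-2)) - (-2) = 2 - 6*exp(-2).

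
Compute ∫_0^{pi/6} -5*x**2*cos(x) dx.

-5*sqrt(3)*pi/6 - 5*pi**2/72 + 5

Integrate by parts twice (u = x^2, dv = -5*cos(x) dx).
An antiderivative is F(x) = -5*x**2*sin(x) - 10*x*cos(x) + 10*sin(x).
Then F(pi/6) - F(0) = (-5*sqrt(3)*pi/6 - 5*pi**2/72 + 5) - (0) = -5*sqrt(3)*pi/6 - 5*pi**2/72 + 5.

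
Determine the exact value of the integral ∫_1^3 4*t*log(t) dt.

Integrate by parts once (u = ln t, dv = 4*t dt).
An antiderivative is F(t) = t**2*(2*log(t) - 1).
Then F(3) - F(1) = (-9 + 18*log(3)) - (-1) = -8 + 18*log(3).

-8 + 18*log(3)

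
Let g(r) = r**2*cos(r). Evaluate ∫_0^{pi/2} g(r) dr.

-2 + pi**2/4

Integrate by parts twice (u = r^2, dv = cos(r) dr).
An antiderivative is F(r) = r**2*sin(r) + 2*r*cos(r) - 2*sin(r).
Then F(pi/2) - F(0) = (-2 + pi**2/4) - (0) = -2 + pi**2/4.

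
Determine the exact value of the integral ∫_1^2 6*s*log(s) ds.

-9/2 + 12*log(2)

Integrate by parts once (u = ln s, dv = 6*s ds).
An antiderivative is F(s) = 3*s**2*(2*log(s) - 1)/2.
Then F(2) - F(1) = (-6 + 12*log(2)) - (-3/2) = -9/2 + 12*log(2).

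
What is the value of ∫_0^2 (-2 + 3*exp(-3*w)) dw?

An antiderivative is F(w) = -2*w - exp(-3*w).
Then F(2) - F(0) = (-4 - exp(-6)) - (-1) = -3 - exp(-6).

-3 - exp(-6)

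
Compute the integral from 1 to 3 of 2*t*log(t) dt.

-4 + 9*log(3)

Integrate by parts once (u = ln t, dv = 2*t dt).
An antiderivative is F(t) = t**2*(2*log(t) - 1)/2.
Then F(3) - F(1) = (-9/2 + 9*log(3)) - (-1/2) = -4 + 9*log(3).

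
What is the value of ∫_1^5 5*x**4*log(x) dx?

-3124/5 + 3125*log(5)

Integrate by parts once (u = ln x, dv = 5*x**4 dx).
An antiderivative is F(x) = x**5*(5*log(x) - 1)/5.
Then F(5) - F(1) = (-625 + 3125*log(5)) - (-1/5) = -3124/5 + 3125*log(5).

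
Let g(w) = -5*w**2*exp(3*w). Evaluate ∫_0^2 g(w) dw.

Integrate by parts twice (u = w^2, dv = -5*exp(3*w) dw).
An antiderivative is F(w) = (-45*w**2 + 30*w - 10)*exp(3*w)/27.
Then F(2) - F(0) = (-130*exp(6)/27) - (-10/27) = 10/27 - 130*exp(6)/27.

10/27 - 130*exp(6)/27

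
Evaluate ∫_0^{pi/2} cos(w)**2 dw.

pi/4

Use the identity cos^2(w) = (1 + cos(2*w))/2.
An antiderivative is F(w) = w/2 + sin(2*w)/4.
Then F(pi/2) - F(0) = (pi/4) - (0) = pi/4.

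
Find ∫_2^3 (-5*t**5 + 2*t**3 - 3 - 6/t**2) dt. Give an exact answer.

By the power rule, an antiderivative is F(t) = -5*t**6/6 + t**4/2 - 3*t + 6/t.
Then F(3) - F(2) = (-574) - (-145/3) = -1577/3.

-1577/3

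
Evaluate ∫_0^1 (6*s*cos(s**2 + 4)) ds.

Let u = s**2 + 4, so du = 2*s ds. When s = 0, u = 4; when s = 1, u = 5.
The integral becomes 3·∫ cos(u) du from 4 to 5, with antiderivative 3*sin(u).
Back in s: F(s) = 3*sin(s**2 + 4).
Then F(1) - F(0) = (3*sin(5)) - (3*sin(4)) = 3*sin(5) - 3*sin(4).

3*sin(5) - 3*sin(4)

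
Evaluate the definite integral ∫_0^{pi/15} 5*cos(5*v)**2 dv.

Use the identity cos^2(5*v) = (1 + cos(10*v))/2.
An antiderivative is F(v) = 5*v/2 + sin(10*v)/4.
Then F(pi/15) - F(0) = (sqrt(3)/8 + pi/6) - (0) = sqrt(3)/8 + pi/6.

sqrt(3)/8 + pi/6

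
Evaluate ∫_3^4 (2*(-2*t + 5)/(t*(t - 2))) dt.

-9*log(2) + 5*log(3)

Factor the denominator: t**2 - 2*t = t(t - 2).
Partial fractions: 2*(-2*t + 5)/(t*(t - 2)) = -5/t + 1/(t - 2).
An antiderivative is F(t) = -5*log(t) + log(t - 2).
Then F(4) - F(3) = (-9*log(2)) - (-5*log(3)) = -9*log(2) + 5*log(3).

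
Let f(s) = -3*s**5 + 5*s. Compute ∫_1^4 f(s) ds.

-2010

By the power rule, an antiderivative is F(s) = -s**6/2 + 5*s**2/2.
Then F(4) - F(1) = (-2008) - (2) = -2010.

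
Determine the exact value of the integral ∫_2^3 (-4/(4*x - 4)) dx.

An antiderivative is F(x) = -log(4*x - 4).
Then F(3) - F(2) = (-log(8)) - (-log(4)) = -log(2).

-log(2)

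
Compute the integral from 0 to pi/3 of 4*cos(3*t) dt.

An antiderivative is F(t) = 4*sin(3*t)/3.
Then F(pi/3) - F(0) = (0) - (0) = 0.

0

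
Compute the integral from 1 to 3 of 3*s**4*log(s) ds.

-726/25 + 729*log(3)/5

Integrate by parts once (u = ln s, dv = 3*s**4 ds).
An antiderivative is F(s) = 3*s**5*(5*log(s) - 1)/25.
Then F(3) - F(1) = (-729/25 + 729*log(3)/5) - (-3/25) = -726/25 + 729*log(3)/5.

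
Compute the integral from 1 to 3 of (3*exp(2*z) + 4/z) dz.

An antiderivative is F(z) = 3*exp(2*z)/2 + 4*log(z).
Then F(3) - F(1) = (log(81) + 3*exp(6)/2) - (3*exp(2)/2) = -3*exp(2)/2 + log(81) + 3*exp(6)/2.

-3*exp(2)/2 + log(81) + 3*exp(6)/2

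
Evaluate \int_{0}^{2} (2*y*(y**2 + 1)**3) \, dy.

156

Let u = y**2 + 1, so du = 2*y dy. When y = 0, u = 1; when y = 2, u = 5.
The integral becomes ∫ u**3 du from 1 to 5, with antiderivative u**4/4.
Back in y: F(y) = (y**2 + 1)**4/4.
Then F(2) - F(0) = (625/4) - (1/4) = 156.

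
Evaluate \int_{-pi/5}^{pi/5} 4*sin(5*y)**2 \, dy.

Use the identity sin^2(5*y) = (1 - cos(10*y))/2.
An antiderivative is F(y) = 2*y - sin(10*y)/5.
Then F(pi/5) - F(-pi/5) = (2*pi/5) - (-2*pi/5) = 4*pi/5.

4*pi/5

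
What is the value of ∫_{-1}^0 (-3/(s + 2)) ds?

-log(8)

An antiderivative is F(s) = -3*log(s + 2).
Then F(0) - F(-1) = (-log(8)) - (0) = -log(8).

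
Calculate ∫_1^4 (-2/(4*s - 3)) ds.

-log(13)/2

An antiderivative is F(s) = -log(4*s - 3)/2.
Then F(4) - F(1) = (-log(13)/2) - (0) = -log(13)/2.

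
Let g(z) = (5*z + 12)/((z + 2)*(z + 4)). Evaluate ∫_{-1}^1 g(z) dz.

-3*log(3) + 4*log(5)

Factor the denominator: z**2 + 6*z + 8 = (z + 4)(z + 2).
Partial fractions: (5*z + 12)/((z + 2)*(z + 4)) = 4/(z + 4) + 1/(z + 2).
An antiderivative is F(z) = log(z + 2) + 4*log(z + 4).
Then F(1) - F(-1) = (log(3) + 4*log(5)) - (log(81)) = -3*log(3) + 4*log(5).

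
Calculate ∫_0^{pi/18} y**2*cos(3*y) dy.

-1/27 + pi**2/1944 + sqrt(3)*pi/162

Integrate by parts twice (u = y^2, dv = cos(3*y) dy).
An antiderivative is F(y) = y**2*sin(3*y)/3 + 2*y*cos(3*y)/9 - 2*sin(3*y)/27.
Then F(pi/18) - F(0) = (-1/27 + pi**2/1944 + sqrt(3)*pi/162) - (0) = -1/27 + pi**2/1944 + sqrt(3)*pi/162.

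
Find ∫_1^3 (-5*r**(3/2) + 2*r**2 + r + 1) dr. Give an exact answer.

By the power rule, an antiderivative is F(r) = -2*r**(5/2) + 2*r**3/3 + r**2/2 + r.
Then F(3) - F(1) = (51/2 - 18*sqrt(3)) - (1/6) = 76/3 - 18*sqrt(3).

76/3 - 18*sqrt(3)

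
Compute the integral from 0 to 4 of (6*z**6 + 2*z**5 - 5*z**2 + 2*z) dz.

321680/21

By the power rule, an antiderivative is F(z) = 6*z**7/7 + z**6/3 - 5*z**3/3 + z**2.
Then F(4) - F(0) = (321680/21) - (0) = 321680/21.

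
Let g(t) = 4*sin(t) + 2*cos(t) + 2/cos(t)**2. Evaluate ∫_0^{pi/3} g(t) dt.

An antiderivative is F(t) = 2*sin(t) - 4*cos(t) + 2*tan(t).
Then F(pi/3) - F(0) = (-2 + 3*sqrt(3)) - (-4) = 2 + 3*sqrt(3).

2 + 3*sqrt(3)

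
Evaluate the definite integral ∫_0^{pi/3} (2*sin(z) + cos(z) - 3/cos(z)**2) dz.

1 - 5*sqrt(3)/2

An antiderivative is F(z) = sin(z) - 2*cos(z) - 3*tan(z).
Then F(pi/3) - F(0) = (-5*sqrt(3)/2 - 1) - (-2) = 1 - 5*sqrt(3)/2.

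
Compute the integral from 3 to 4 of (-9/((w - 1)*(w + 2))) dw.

-3*log(5) + 6*log(2)

Factor the denominator: w**2 + w - 2 = (w + 2)(w - 1).
Partial fractions: -9/((w - 1)*(w + 2)) = 3/(w + 2) - 3/(w - 1).
An antiderivative is F(w) = -3*log(w - 1) + 3*log(w + 2).
Then F(4) - F(3) = (log(8)) - (-3*log(2) + 3*log(5)) = -3*log(5) + 6*log(2).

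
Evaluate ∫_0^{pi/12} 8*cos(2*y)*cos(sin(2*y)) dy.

4*sin(1/2)

Let u = sin(2*y), so du = 2*cos(2*y) dy. When y = 0, u = 0; when y = pi/12, u = 1/2.
The integral becomes 4·∫ cos(u) du from 0 to 1/2, with antiderivative 4*sin(u).
Back in y: F(y) = 4*sin(sin(2*y)).
Then F(pi/12) - F(0) = (4*sin(1/2)) - (0) = 4*sin(1/2).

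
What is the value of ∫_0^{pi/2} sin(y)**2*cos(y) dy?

1/3

Let u = sin(y), so du = cos(y) dy. When y = 0, u = 0; when y = pi/2, u = 1.
The integral becomes ∫ u**2 du from 0 to 1, with antiderivative u**3/3.
Back in y: F(y) = sin(y)**3/3.
Then F(pi/2) - F(0) = (1/3) - (0) = 1/3.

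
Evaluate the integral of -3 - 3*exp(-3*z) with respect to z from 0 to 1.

-4 + exp(-3)

An antiderivative is F(z) = -3*z + exp(-3*z).
Then F(1) - F(0) = (-3 + exp(-3)) - (1) = -4 + exp(-3).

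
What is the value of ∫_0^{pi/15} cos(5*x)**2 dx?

sqrt(3)/40 + pi/30

Use the identity cos^2(5*x) = (1 + cos(10*x))/2.
An antiderivative is F(x) = x/2 + sin(10*x)/20.
Then F(pi/15) - F(0) = (sqrt(3)/40 + pi/30) - (0) = sqrt(3)/40 + pi/30.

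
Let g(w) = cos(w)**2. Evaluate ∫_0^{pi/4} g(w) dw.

1/4 + pi/8

Use the identity cos^2(w) = (1 + cos(2*w))/2.
An antiderivative is F(w) = w/2 + sin(2*w)/4.
Then F(pi/4) - F(0) = (1/4 + pi/8) - (0) = 1/4 + pi/8.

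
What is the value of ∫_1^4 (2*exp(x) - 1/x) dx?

-2*exp(1) - 2*log(2) + 2*exp(4)

An antiderivative is F(x) = 2*exp(x) - log(x).
Then F(4) - F(1) = (-log(4) + 2*exp(4)) - (2*exp(1)) = -2*exp(1) - 2*log(2) + 2*exp(4).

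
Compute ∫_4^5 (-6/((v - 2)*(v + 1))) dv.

Factor the denominator: v**2 - v - 2 = (v + 1)(v - 2).
Partial fractions: -6/((v - 2)*(v + 1)) = 2/(v + 1) - 2/(v - 2).
An antiderivative is F(v) = -2*log(v - 2) + 2*log(v + 1).
Then F(5) - F(4) = (log(4)) - (log(25/4)) = log(16/25).

log(16/25)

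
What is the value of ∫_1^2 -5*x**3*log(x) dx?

75/16 - 20*log(2)

Integrate by parts once (u = ln x, dv = -5*x**3 dx).
An antiderivative is F(x) = -5*x**4*(4*log(x) - 1)/16.
Then F(2) - F(1) = (5 - 20*log(2)) - (5/16) = 75/16 - 20*log(2).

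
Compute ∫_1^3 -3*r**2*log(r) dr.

Integrate by parts once (u = ln r, dv = -3*r**2 dr).
An antiderivative is F(r) = -r**3*(3*log(r) - 1)/3.
Then F(3) - F(1) = (9 - 27*log(3)) - (1/3) = 26/3 - 27*log(3).

26/3 - 27*log(3)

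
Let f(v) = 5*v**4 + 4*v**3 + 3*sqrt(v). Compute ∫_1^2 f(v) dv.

4*sqrt(2) + 44

By the power rule, an antiderivative is F(v) = v**5 + v**4 + 2*v**(3/2).
Then F(2) - F(1) = (4*sqrt(2) + 48) - (4) = 4*sqrt(2) + 44.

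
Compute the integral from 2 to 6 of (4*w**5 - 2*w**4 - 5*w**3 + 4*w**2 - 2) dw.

399496/15

By the power rule, an antiderivative is F(w) = 2*w**6/3 - 2*w**5/5 - 5*w**4/4 + 4*w**3/3 - 2*w.
Then F(6) - F(2) = (133248/5) - (248/15) = 399496/15.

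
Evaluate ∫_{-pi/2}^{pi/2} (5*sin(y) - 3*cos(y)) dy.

An antiderivative is F(y) = -3*sin(y) - 5*cos(y).
Then F(pi/2) - F(-pi/2) = (-3) - (3) = -6.

-6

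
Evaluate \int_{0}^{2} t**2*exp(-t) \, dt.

Integrate by parts twice (u = t^2, dv = exp(-t) dt).
An antiderivative is F(t) = (-t**2 - 2*t - 2)*exp(-t).
Then F(2) - F(0) = (-10*exp(-2)) - (-2) = 2 - 10*exp(-2).

2 - 10*exp(-2)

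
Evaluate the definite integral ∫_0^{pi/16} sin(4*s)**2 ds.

-1/16 + pi/32

Use the identity sin^2(4*s) = (1 - cos(8*s))/2.
An antiderivative is F(s) = s/2 - sin(8*s)/16.
Then F(pi/16) - F(0) = (-1/16 + pi/32) - (0) = -1/16 + pi/32.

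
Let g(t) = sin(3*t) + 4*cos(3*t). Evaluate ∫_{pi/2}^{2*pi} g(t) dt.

1

An antiderivative is F(t) = 4*sin(3*t)/3 - cos(3*t)/3.
Then F(2*pi) - F(pi/2) = (-1/3) - (-4/3) = 1.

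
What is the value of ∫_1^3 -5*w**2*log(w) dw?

130/9 - 45*log(3)

Integrate by parts once (u = ln w, dv = -5*w**2 dw).
An antiderivative is F(w) = -5*w**3*(3*log(w) - 1)/9.
Then F(3) - F(1) = (15 - 45*log(3)) - (5/9) = 130/9 - 45*log(3).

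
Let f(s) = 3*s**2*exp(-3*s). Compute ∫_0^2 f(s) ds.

Integrate by parts twice (u = s^2, dv = 3*exp(-3*s) ds).
An antiderivative is F(s) = (-9*s**2 - 6*s - 2)*exp(-3*s)/9.
Then F(2) - F(0) = (-50*exp(-6)/9) - (-2/9) = 2/9 - 50*exp(-6)/9.

2/9 - 50*exp(-6)/9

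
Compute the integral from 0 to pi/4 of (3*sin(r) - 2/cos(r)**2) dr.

1 - 3*sqrt(2)/2

An antiderivative is F(r) = -3*cos(r) - 2*tan(r).
Then F(pi/4) - F(0) = (-3*sqrt(2)/2 - 2) - (-3) = 1 - 3*sqrt(2)/2.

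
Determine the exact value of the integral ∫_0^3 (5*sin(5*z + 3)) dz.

Let u = 5*z + 3, so du = 5 dz. When z = 0, u = 3; when z = 3, u = 18.
The integral becomes ∫ sin(u) du from 3 to 18, with antiderivative -cos(u).
Back in z: F(z) = -cos(5*z + 3).
Then F(3) - F(0) = (-cos(18)) - (-cos(3)) = cos(3) - cos(18).

cos(3) - cos(18)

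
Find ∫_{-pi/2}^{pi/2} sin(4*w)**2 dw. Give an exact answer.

pi/2

Use the identity sin^2(4*w) = (1 - cos(8*w))/2.
An antiderivative is F(w) = w/2 - sin(8*w)/16.
Then F(pi/2) - F(-pi/2) = (pi/4) - (-pi/4) = pi/2.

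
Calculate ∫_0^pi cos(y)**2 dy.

pi/2

Use the identity cos^2(y) = (1 + cos(2*y))/2.
An antiderivative is F(y) = y/2 + sin(2*y)/4.
Then F(pi) - F(0) = (pi/2) - (0) = pi/2.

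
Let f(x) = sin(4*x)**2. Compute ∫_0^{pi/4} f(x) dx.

pi/8

Use the identity sin^2(4*x) = (1 - cos(8*x))/2.
An antiderivative is F(x) = x/2 - sin(8*x)/16.
Then F(pi/4) - F(0) = (pi/8) - (0) = pi/8.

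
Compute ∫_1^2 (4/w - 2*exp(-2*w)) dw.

-exp(-2) + exp(-4) + 4*log(2)

An antiderivative is F(w) = 4*log(w) + exp(-2*w).
Then F(2) - F(1) = (exp(-4) + 4*log(2)) - (exp(-2)) = -exp(-2) + exp(-4) + 4*log(2).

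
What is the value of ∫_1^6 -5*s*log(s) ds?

-90*log(3) - 90*log(2) + 175/4

Integrate by parts once (u = ln s, dv = -5*s ds).
An antiderivative is F(s) = -5*s**2*(2*log(s) - 1)/4.
Then F(6) - F(1) = (-90*log(3) - 90*log(2) + 45) - (5/4) = -90*log(3) - 90*log(2) + 175/4.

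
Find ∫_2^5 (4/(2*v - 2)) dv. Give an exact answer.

An antiderivative is F(v) = 2*log(2*v - 2).
Then F(5) - F(2) = (log(64)) - (log(4)) = log(16).

log(16)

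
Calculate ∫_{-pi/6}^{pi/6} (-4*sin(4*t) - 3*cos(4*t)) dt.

-3*sqrt(3)/4

An antiderivative is F(t) = -3*sin(4*t)/4 + cos(4*t).
Then F(pi/6) - F(-pi/6) = (-3*sqrt(3)/8 - 1/2) - (-1/2 + 3*sqrt(3)/8) = -3*sqrt(3)/4.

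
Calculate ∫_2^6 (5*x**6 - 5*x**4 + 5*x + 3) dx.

By the power rule, an antiderivative is F(x) = 5*x**7/7 - x**5 + 5*x**2/2 + 3*x.
Then F(6) - F(2) = (1346004/7) - (528/7) = 1345476/7.

1345476/7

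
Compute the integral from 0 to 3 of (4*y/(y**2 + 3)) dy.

Let u = y**2 + 3, so du = 2*y dy. When y = 0, u = 3; when y = 3, u = 12.
The integral becomes 2·∫ 1/u du from 3 to 12, with antiderivative 2*log(u).
Back in y: F(y) = 2*log(y**2 + 3).
Then F(3) - F(0) = (2*log(3) + 4*log(2)) - (log(9)) = log(16).

log(16)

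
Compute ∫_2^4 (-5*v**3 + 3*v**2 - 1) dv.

-246

By the power rule, an antiderivative is F(v) = -5*v**4/4 + v**3 - v.
Then F(4) - F(2) = (-260) - (-14) = -246.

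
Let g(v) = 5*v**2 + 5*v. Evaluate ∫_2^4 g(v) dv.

370/3

By the power rule, an antiderivative is F(v) = 5*v**3/3 + 5*v**2/2.
Then F(4) - F(2) = (440/3) - (70/3) = 370/3.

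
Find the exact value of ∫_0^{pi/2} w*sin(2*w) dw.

Integrate by parts once (u = w, dv = sin(2*w) dw).
An antiderivative is F(w) = -w*cos(2*w)/2 + sin(2*w)/4.
Then F(pi/2) - F(0) = (pi/4) - (0) = pi/4.

pi/4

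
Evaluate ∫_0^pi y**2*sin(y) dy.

-4 + pi**2

Integrate by parts twice (u = y^2, dv = sin(y) dy).
An antiderivative is F(y) = -y**2*cos(y) + 2*y*sin(y) + 2*cos(y).
Then F(pi) - F(0) = (-2 + pi**2) - (2) = -4 + pi**2.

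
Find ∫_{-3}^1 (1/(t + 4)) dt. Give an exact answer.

log(5)

An antiderivative is F(t) = log(t + 4).
Then F(1) - F(-3) = (log(5)) - (0) = log(5).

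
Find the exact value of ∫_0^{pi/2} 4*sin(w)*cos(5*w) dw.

Use the identity sin(w)cos(5*w) = [sin(6*w) + sin(-4*w)]/2.
An antiderivative is F(w) = cos(4*w)/2 - cos(6*w)/3.
Then F(pi/2) - F(0) = (5/6) - (1/6) = 2/3.

2/3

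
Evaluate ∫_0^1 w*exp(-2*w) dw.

Integrate by parts once (u = w, dv = exp(-2*w) dw).
An antiderivative is F(w) = (-2*w - 1)*exp(-2*w)/4.
Then F(1) - F(0) = (-3*exp(-2)/4) - (-1/4) = (-3 + exp(2))*exp(-2)/4.

(-3 + exp(2))*exp(-2)/4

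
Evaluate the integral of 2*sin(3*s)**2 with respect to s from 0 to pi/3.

Use the identity sin^2(3*s) = (1 - cos(6*s))/2.
An antiderivative is F(s) = s - sin(6*s)/6.
Then F(pi/3) - F(0) = (pi/3) - (0) = pi/3.

pi/3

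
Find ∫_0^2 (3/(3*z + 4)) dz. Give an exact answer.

Let u = 3*z + 4, so du = 3 dz. When z = 0, u = 4; when z = 2, u = 10.
The integral becomes ∫ 1/u du from 4 to 10, with antiderivative log(u).
Back in z: F(z) = log(3*z + 4).
Then F(2) - F(0) = (log(10)) - (log(4)) = log(5/2).

log(5/2)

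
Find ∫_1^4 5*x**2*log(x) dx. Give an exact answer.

-35 + 640*log(2)/3

Integrate by parts once (u = ln x, dv = 5*x**2 dx).
An antiderivative is F(x) = 5*x**3*(3*log(x) - 1)/9.
Then F(4) - F(1) = (-320/9 + 640*log(2)/3) - (-5/9) = -35 + 640*log(2)/3.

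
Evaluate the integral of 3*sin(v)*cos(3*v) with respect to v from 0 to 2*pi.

0

Use the identity sin(v)cos(3*v) = [sin(4*v) + sin(-2*v)]/2.
An antiderivative is F(v) = 3*cos(2*v)/4 - 3*cos(4*v)/8.
Then F(2*pi) - F(0) = (3/8) - (3/8) = 0.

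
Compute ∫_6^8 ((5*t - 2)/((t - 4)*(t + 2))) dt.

log(25/2)

Factor the denominator: t**2 - 2*t - 8 = (t + 2)(t - 4).
Partial fractions: (5*t - 2)/((t - 4)*(t + 2)) = 2/(t + 2) + 3/(t - 4).
An antiderivative is F(t) = 3*log(t - 4) + 2*log(t + 2).
Then F(8) - F(6) = (2*log(5) + 8*log(2)) - (9*log(2)) = log(25/2).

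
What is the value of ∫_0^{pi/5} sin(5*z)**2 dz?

pi/10

Use the identity sin^2(5*z) = (1 - cos(10*z))/2.
An antiderivative is F(z) = z/2 - sin(10*z)/20.
Then F(pi/5) - F(0) = (pi/10) - (0) = pi/10.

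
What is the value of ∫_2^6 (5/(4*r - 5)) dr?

-5*log(3)/4 + 5*log(19)/4

An antiderivative is F(r) = 5*log(4*r - 5)/4.
Then F(6) - F(2) = (5*log(19)/4) - (5*log(3)/4) = -5*log(3)/4 + 5*log(19)/4.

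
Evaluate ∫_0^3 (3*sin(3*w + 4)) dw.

-cos(13) + cos(4)

Let u = 3*w + 4, so du = 3 dw. When w = 0, u = 4; when w = 3, u = 13.
The integral becomes ∫ sin(u) du from 4 to 13, with antiderivative -cos(u).
Back in w: F(w) = -cos(3*w + 4).
Then F(3) - F(0) = (-cos(13)) - (-cos(4)) = -cos(13) + cos(4).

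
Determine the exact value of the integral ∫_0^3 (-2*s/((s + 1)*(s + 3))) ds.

-log(2)

Factor the denominator: s**2 + 4*s + 3 = (s + 3)(s + 1).
Partial fractions: -2*s/((s + 1)*(s + 3)) = -3/(s + 3) + 1/(s + 1).
An antiderivative is F(s) = log(s + 1) - 3*log(s + 3).
Then F(3) - F(0) = (-log(54)) - (-log(27)) = -log(2).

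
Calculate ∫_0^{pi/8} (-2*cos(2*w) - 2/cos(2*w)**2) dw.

An antiderivative is F(w) = -sin(2*w) - tan(2*w).
Then F(pi/8) - F(0) = (-1 - sqrt(2)/2) - (0) = -1 - sqrt(2)/2.

-1 - sqrt(2)/2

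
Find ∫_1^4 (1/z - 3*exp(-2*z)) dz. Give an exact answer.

-3*exp(-2)/2 + 3*exp(-8)/2 + 2*log(2)

An antiderivative is F(z) = log(z) + 3*exp(-2*z)/2.
Then F(4) - F(1) = (3*exp(-8)/2 + 2*log(2)) - (3*exp(-2)/2) = -3*exp(-2)/2 + 3*exp(-8)/2 + 2*log(2).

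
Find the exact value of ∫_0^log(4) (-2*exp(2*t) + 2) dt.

-15 + log(16)

An antiderivative is F(t) = -exp(2*t) + 2*t.
Then F(log(4)) - F(0) = (-16 + 4*log(2)) - (-1) = -15 + log(16).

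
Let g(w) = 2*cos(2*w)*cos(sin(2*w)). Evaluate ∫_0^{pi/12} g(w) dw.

Let u = sin(2*w), so du = 2*cos(2*w) dw. When w = 0, u = 0; when w = pi/12, u = 1/2.
The integral becomes ∫ cos(u) du from 0 to 1/2, with antiderivative sin(u).
Back in w: F(w) = sin(sin(2*w)).
Then F(pi/12) - F(0) = (sin(1/2)) - (0) = sin(1/2).

sin(1/2)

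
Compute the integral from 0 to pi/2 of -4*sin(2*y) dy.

-4

An antiderivative is F(y) = 2*cos(2*y).
Then F(pi/2) - F(0) = (-2) - (2) = -4.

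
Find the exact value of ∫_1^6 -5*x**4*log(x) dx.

Integrate by parts once (u = ln x, dv = -5*x**4 dx).
An antiderivative is F(x) = -x**5*(5*log(x) - 1)/5.
Then F(6) - F(1) = (-7776*log(3) - 7776*log(2) + 7776/5) - (1/5) = -7776*log(3) - 7776*log(2) + 1555.

-7776*log(3) - 7776*log(2) + 1555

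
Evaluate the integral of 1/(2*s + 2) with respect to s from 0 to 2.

An antiderivative is F(s) = log(2*s + 2)/2.
Then F(2) - F(0) = (log(6)/2) - (log(2)/2) = log(3)/2.

log(3)/2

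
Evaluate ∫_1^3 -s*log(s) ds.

Integrate by parts once (u = ln s, dv = -s ds).
An antiderivative is F(s) = -s**2*(2*log(s) - 1)/4.
Then F(3) - F(1) = (9/4 - 9*log(3)/2) - (1/4) = 2 - 9*log(3)/2.

2 - 9*log(3)/2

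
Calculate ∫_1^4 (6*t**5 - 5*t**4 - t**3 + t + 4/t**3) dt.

By the power rule, an antiderivative is F(t) = t**6 - t**5 - t**4/4 + t**2/2 - 2/t**2.
Then F(4) - F(1) = (24127/8) - (-7/4) = 24141/8.

24141/8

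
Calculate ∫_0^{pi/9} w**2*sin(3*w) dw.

Integrate by parts twice (u = w^2, dv = sin(3*w) dw).
An antiderivative is F(w) = -w**2*cos(3*w)/3 + 2*w*sin(3*w)/9 + 2*cos(3*w)/27.
Then F(pi/9) - F(0) = (-pi**2/486 + 1/27 + sqrt(3)*pi/81) - (2/27) = -1/27 - pi**2/486 + sqrt(3)*pi/81.

-1/27 - pi**2/486 + sqrt(3)*pi/81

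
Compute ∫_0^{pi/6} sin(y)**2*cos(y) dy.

1/24

Let u = sin(y), so du = cos(y) dy. When y = 0, u = 0; when y = pi/6, u = 1/2.
The integral becomes ∫ u**2 du from 0 to 1/2, with antiderivative u**3/3.
Back in y: F(y) = sin(y)**3/3.
Then F(pi/6) - F(0) = (1/24) - (0) = 1/24.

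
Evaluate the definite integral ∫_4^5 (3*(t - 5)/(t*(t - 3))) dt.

Factor the denominator: t**2 - 3*t = t(t - 3).
Partial fractions: 3*(t - 5)/(t*(t - 3)) = 5/t - 2/(t - 3).
An antiderivative is F(t) = 5*log(t) - 2*log(t - 3).
Then F(5) - F(4) = (-2*log(2) + 5*log(5)) - (10*log(2)) = -12*log(2) + 5*log(5).

-12*log(2) + 5*log(5)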